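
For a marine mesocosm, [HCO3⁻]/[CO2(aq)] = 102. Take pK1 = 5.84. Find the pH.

pH = 7.85

From K1 = [H⁺][HCO3⁻]/[CO2(aq)]:  pH = pK1 + log₁₀([HCO3⁻]/[CO2(aq)])
log₁₀(102) = +2.009
pH = 5.84 + (+2.009) = 7.85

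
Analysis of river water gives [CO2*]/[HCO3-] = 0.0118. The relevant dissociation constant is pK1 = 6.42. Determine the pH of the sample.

From K1 = [H⁺][HCO3-]/[CO2*]:  pH = pK1 − log₁₀([CO2*]/[HCO3-])
log₁₀(0.0118) = -1.928
pH = 6.42 − (-1.928) = 8.35

pH = 8.35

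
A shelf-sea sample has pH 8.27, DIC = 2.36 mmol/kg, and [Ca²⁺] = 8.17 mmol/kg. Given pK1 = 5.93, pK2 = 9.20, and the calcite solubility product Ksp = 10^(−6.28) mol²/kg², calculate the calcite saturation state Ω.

α₂ = 1 / (1 + [H⁺]/K2 + [H⁺]²/(K1K2)) = 1 / (1 + 10^+0.93 + 10^-1.41)
   = 1 / (1 + 8.5114 + 0.038905) = 1/9.5503 = 0.1047
[CO3²⁻] = α₂ × DIC = 0.1047 × 2.36 = 0.2471 mmol/kg
Ksp = 10^(−6.28) = 5.248×10^-7
Ω = [Ca²⁺][CO3²⁻]/Ksp = (8.17×10^-3)(2.471×10^-4) / 5.248×10^-7 = 3.85

Ω = 3.85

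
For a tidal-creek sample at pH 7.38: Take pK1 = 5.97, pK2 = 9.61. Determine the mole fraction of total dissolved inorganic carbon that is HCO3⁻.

α₁ = 1 / (1 + [H⁺]/K1 + K2/[H⁺]) = 1 / (1 + 10^-1.41 + 10^-2.23)
   = 1 / (1 + 0.038905 + 0.0058884) = 1/1.0448 = 0.9571

α₁ = 0.957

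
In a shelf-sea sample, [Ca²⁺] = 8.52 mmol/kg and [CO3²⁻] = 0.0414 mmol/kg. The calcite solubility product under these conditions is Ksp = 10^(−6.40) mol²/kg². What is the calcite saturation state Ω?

Ω = 0.886

Ksp = 10^(−6.40) = 3.981×10^-7
Ω = [Ca²⁺][CO3²⁻]/Ksp = (8.52×10^-3)(0.0414×10^-3) / 3.981×10^-7 = 0.886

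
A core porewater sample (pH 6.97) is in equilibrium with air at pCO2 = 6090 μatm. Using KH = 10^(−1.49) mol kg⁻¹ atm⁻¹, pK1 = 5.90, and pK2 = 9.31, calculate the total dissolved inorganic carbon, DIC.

[CO2*] = KH · pCO2 = 10^(−1.49) × 6090×10^-6 = 1.971×10^-4 mol/kg
α₀ = 1/(1 + K1/[H⁺] + K1K2/[H⁺]²) = 1/(1 + 10^+1.07 + 10^-1.27) = 0.07811
DIC = [CO2*]/α₀ = 1.971×10^-4 / 0.07811 = 2.52 mmol/kg

DIC = 2.52 mmol/kg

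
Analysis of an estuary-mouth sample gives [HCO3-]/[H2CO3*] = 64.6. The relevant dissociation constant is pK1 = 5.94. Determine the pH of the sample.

pH = 7.75

From K1 = [H⁺][HCO3-]/[H2CO3*]:  pH = pK1 + log₁₀([HCO3-]/[H2CO3*])
log₁₀(64.6) = +1.810
pH = 5.94 + (+1.810) = 7.75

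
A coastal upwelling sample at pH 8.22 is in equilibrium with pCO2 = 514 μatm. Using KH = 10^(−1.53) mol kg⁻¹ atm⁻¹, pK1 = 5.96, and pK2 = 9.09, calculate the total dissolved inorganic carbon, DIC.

DIC = 3.15 mmol/kg

[CO2*] = KH · pCO2 = 10^(−1.53) × 514×10^-6 = 1.517×10^-5 mol/kg
α₀ = 1/(1 + K1/[H⁺] + K1K2/[H⁺]²) = 1/(1 + 10^+2.26 + 10^+1.39) = 0.004819
DIC = [CO2*]/α₀ = 1.517×10^-5 / 0.004819 = 3.15 mmol/kg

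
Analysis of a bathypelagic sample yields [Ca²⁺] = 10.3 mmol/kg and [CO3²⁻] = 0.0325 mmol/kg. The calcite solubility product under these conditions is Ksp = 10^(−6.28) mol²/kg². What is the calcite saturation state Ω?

Ksp = 10^(−6.28) = 5.248×10^-7
Ω = [Ca²⁺][CO3²⁻]/Ksp = (10.3×10^-3)(0.0325×10^-3) / 5.248×10^-7 = 0.638

Ω = 0.638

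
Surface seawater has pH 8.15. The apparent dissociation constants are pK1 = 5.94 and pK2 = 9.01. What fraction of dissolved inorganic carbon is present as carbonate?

α₂ = 1 / (1 + [H⁺]/K2 + [H⁺]²/(K1K2)) = 1 / (1 + 10^+0.86 + 10^-1.35)
   = 1 / (1 + 7.2444 + 0.044668) = 1/8.2890 = 0.1206

α₂ = 0.121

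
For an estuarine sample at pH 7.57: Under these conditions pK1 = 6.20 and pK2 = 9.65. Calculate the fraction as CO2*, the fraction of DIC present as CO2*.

α₀ = 0.0406

α₀ = 1 / (1 + K1/[H⁺] + K1K2/[H⁺]²) = 1 / (1 + 10^+1.37 + 10^-0.71)
   = 1 / (1 + 23.442 + 0.19498) = 1/24.637 = 0.04059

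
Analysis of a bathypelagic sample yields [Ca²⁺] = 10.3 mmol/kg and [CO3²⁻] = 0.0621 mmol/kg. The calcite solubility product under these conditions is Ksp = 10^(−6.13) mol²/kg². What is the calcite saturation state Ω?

Ω = 0.863

Ksp = 10^(−6.13) = 7.413×10^-7
Ω = [Ca²⁺][CO3²⁻]/Ksp = (10.3×10^-3)(0.0621×10^-3) / 7.413×10^-7 = 0.863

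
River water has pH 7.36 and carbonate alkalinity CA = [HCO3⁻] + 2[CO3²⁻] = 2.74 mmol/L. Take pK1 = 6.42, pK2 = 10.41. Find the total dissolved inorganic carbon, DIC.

DIC = 3.05 mmol/L

CA = [HCO3⁻] + 2[CO3²⁻] = (α₁ + 2α₂)·DIC
At pH 7.36: [H⁺]/K1 = 10^-0.94 = 0.11482, K2/[H⁺] = 10^-3.05 = 0.00089125
α₁ = 1/(1 + 0.11482 + 0.00089125) = 1/1.1157 = 0.8963; α₂ = α₁·K2/[H⁺] = 0.0007988
α₁ + 2α₂ = 0.8979
DIC = CA / (α₁ + 2α₂) = 2.74 / 0.8979 = 3.05 mmol/L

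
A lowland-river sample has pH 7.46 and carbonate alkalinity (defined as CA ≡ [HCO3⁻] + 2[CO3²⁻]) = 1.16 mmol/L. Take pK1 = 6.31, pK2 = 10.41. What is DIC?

CA = [HCO3⁻] + 2[CO3²⁻] = (α₁ + 2α₂)·DIC
At pH 7.46: [H⁺]/K1 = 10^-1.15 = 0.070795, K2/[H⁺] = 10^-2.95 = 0.0011220
α₁ = 1/(1 + 0.070795 + 0.0011220) = 1/1.0719 = 0.9329; α₂ = α₁·K2/[H⁺] = 0.001047
α₁ + 2α₂ = 0.9350
DIC = CA / (α₁ + 2α₂) = 1.16 / 0.9350 = 1.24 mmol/L

DIC = 1.24 mmol/L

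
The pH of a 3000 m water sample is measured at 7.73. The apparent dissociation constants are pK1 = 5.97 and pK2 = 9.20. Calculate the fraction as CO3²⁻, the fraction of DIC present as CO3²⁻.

α₂ = 1 / (1 + [H⁺]/K2 + [H⁺]²/(K1K2)) = 1 / (1 + 10^+1.47 + 10^-0.29)
   = 1 / (1 + 29.512 + 0.51286) = 1/31.025 = 0.03223

α₂ = 0.0322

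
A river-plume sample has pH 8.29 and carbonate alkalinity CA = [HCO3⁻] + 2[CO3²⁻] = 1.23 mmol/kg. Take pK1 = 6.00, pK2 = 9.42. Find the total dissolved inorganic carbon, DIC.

CA = [HCO3⁻] + 2[CO3²⁻] = (α₁ + 2α₂)·DIC
At pH 8.29: [H⁺]/K1 = 10^-2.29 = 0.0051286, K2/[H⁺] = 10^-1.13 = 0.074131
α₁ = 1/(1 + 0.0051286 + 0.074131) = 1/1.0793 = 0.9266; α₂ = α₁·K2/[H⁺] = 0.06869
α₁ + 2α₂ = 1.0639
DIC = CA / (α₁ + 2α₂) = 1.23 / 1.0639 = 1.16 mmol/kg

DIC = 1.16 mmol/kg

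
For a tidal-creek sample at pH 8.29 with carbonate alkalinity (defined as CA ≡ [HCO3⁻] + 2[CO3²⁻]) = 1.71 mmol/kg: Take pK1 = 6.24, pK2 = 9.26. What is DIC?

CA = [HCO3⁻] + 2[CO3²⁻] = (α₁ + 2α₂)·DIC
At pH 8.29: [H⁺]/K1 = 10^-2.05 = 0.0089125, K2/[H⁺] = 10^-0.97 = 0.10715
α₁ = 1/(1 + 0.0089125 + 0.10715) = 1/1.1161 = 0.8960; α₂ = α₁·K2/[H⁺] = 0.09601
α₁ + 2α₂ = 1.0880
DIC = CA / (α₁ + 2α₂) = 1.71 / 1.0880 = 1.57 mmol/kg

DIC = 1.57 mmol/kg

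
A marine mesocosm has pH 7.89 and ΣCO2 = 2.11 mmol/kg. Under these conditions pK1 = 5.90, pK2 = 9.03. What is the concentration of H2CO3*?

[CO2*] = 19.9 μmol/kg

α₀ = 1 / (1 + K1/[H⁺] + K1K2/[H⁺]²) = 1 / (1 + 10^+1.99 + 10^+0.85)
   = 1 / (1 + 97.724 + 7.0795) = 1/105.80 = 0.009452
[CO2*] = α₀ × DIC = 0.009452 × 2.11 = 0.0199 mmol/kg = 19.9 μmol/kg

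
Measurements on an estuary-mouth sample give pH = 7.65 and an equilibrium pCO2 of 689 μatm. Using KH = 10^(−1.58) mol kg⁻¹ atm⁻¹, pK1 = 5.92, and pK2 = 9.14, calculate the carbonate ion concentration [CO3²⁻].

[CO3²⁻] = 0.0315 mmol/kg

[CO2*] = KH · pCO2 = 10^(−1.58) × 689×10^-6 = 1.812×10^-5 mol/kg
α₀ = 1/(1 + K1/[H⁺] + K1K2/[H⁺]²) = 1/(1 + 10^+1.73 + 10^+0.24) = 0.01772
DIC = [CO2*]/α₀ = 1.812×10^-5 / 0.01772 = 1.023 mmol/kg
[CO3²⁻] = α₂·DIC; α₂ = 0.03079, so [CO3²⁻] = 0.03079 × 1.023 = 0.0315 mmol/kg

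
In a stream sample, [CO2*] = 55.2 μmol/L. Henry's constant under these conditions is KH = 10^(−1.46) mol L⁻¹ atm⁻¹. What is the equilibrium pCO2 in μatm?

pCO2 = 1590 μatm

KH = 10^(−1.46) = 3.467×10^-2 mol L⁻¹ atm⁻¹
pCO2 = [CO2*]/KH = 55.2×10^-6 / 3.467×10^-2 = 1.59×10^-3 atm = 1590 μatm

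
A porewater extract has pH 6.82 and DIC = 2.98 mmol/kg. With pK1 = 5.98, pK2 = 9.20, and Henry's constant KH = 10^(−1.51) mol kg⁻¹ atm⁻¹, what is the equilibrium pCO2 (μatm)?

pCO2 = 1.21×10^4 μatm

α₀ = 1 / (1 + K1/[H⁺] + K1K2/[H⁺]²) = 1 / (1 + 10^+0.84 + 10^-1.54)
   = 1 / (1 + 6.9183 + 0.028840) = 1/7.9472 = 0.1258
[CO2*] = α₀ × DIC = 0.1258 × 2.98 = 0.3750 mmol/kg
pCO2 = [CO2*]/KH = 3.750×10^-4 / 3.090×10^-2 = 1.21×10^4 μatm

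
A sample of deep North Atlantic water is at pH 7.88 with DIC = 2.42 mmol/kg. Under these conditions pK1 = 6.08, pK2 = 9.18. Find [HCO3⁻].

α₁ = 1 / (1 + [H⁺]/K1 + K2/[H⁺]) = 1 / (1 + 10^-1.80 + 10^-1.30)
   = 1 / (1 + 0.015849 + 0.050119) = 1/1.0660 = 0.9381
[HCO3⁻] = α₁ × DIC = 0.9381 × 2.42 = 2.27 mmol/kg

[HCO3⁻] = 2.27 mmol/kg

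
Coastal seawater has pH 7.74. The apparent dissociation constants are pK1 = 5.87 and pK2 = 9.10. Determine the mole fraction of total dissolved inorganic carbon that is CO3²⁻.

α₂ = 1 / (1 + [H⁺]/K2 + [H⁺]²/(K1K2)) = 1 / (1 + 10^+1.36 + 10^-0.51)
   = 1 / (1 + 22.909 + 0.30903) = 1/24.218 = 0.04129

α₂ = 0.0413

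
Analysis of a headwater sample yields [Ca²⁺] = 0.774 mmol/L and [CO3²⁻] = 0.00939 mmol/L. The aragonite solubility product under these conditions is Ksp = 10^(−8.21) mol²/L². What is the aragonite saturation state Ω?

Ksp = 10^(−8.21) = 6.166×10^-9
Ω = [Ca²⁺][CO3²⁻]/Ksp = (0.774×10^-3)(0.00939×10^-3) / 6.166×10^-9 = 1.18

Ω = 1.18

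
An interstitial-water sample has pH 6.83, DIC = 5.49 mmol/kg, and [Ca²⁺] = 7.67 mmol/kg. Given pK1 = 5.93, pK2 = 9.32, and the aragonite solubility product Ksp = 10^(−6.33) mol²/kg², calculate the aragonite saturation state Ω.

Ω = 0.258

α₂ = 1 / (1 + [H⁺]/K2 + [H⁺]²/(K1K2)) = 1 / (1 + 10^+2.49 + 10^+1.59)
   = 1 / (1 + 309.03 + 38.905) = 1/348.93 = 0.002866
[CO3²⁻] = α₂ × DIC = 0.002866 × 5.49 = 0.01573 mmol/kg = 15.73 μmol/kg
Ksp = 10^(−6.33) = 4.677×10^-7
Ω = [Ca²⁺][CO3²⁻]/Ksp = (7.67×10^-3)(1.573×10^-5) / 4.677×10^-7 = 0.258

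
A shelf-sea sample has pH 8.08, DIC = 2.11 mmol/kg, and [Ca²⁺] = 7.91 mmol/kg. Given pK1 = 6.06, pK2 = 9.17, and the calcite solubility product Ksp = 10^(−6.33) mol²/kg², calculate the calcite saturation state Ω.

α₂ = 1 / (1 + [H⁺]/K2 + [H⁺]²/(K1K2)) = 1 / (1 + 10^+1.09 + 10^-0.93)
   = 1 / (1 + 12.303 + 0.11749) = 1/13.420 = 0.07451
[CO3²⁻] = α₂ × DIC = 0.07451 × 2.11 = 0.1572 mmol/kg
Ksp = 10^(−6.33) = 4.677×10^-7
Ω = [Ca²⁺][CO3²⁻]/Ksp = (7.91×10^-3)(1.572×10^-4) / 4.677×10^-7 = 2.66

Ω = 2.66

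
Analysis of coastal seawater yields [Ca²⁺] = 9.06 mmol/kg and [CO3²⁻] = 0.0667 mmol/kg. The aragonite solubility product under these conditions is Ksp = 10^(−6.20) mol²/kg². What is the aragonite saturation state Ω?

Ksp = 10^(−6.20) = 6.310×10^-7
Ω = [Ca²⁺][CO3²⁻]/Ksp = (9.06×10^-3)(0.0667×10^-3) / 6.310×10^-7 = 0.958

Ω = 0.958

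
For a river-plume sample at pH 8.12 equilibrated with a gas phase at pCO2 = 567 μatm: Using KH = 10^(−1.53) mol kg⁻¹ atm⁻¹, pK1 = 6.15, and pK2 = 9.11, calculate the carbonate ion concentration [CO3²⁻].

[CO3²⁻] = 0.160 mmol/kg

[CO2*] = KH · pCO2 = 10^(−1.53) × 567×10^-6 = 1.673×10^-5 mol/kg
α₀ = 1/(1 + K1/[H⁺] + K1K2/[H⁺]²) = 1/(1 + 10^+1.97 + 10^+0.98) = 0.009627
DIC = [CO2*]/α₀ = 1.673×10^-5 / 0.009627 = 1.738 mmol/kg
[CO3²⁻] = α₂·DIC; α₂ = 0.09194, so [CO3²⁻] = 0.09194 × 1.738 = 0.160 mmol/kg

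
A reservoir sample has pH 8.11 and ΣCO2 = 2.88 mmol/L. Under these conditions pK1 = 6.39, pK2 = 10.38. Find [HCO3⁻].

[HCO3⁻] = 2.81 mmol/L

α₁ = 1 / (1 + [H⁺]/K1 + K2/[H⁺]) = 1 / (1 + 10^-1.72 + 10^-2.27)
   = 1 / (1 + 0.019055 + 0.0053703) = 1/1.0244 = 0.9762
[HCO3⁻] = α₁ × DIC = 0.9762 × 2.88 = 2.81 mmol/L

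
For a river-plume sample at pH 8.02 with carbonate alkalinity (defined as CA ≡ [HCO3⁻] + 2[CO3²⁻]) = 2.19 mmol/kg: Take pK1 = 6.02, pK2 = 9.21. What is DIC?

DIC = 2.08 mmol/kg

CA = [HCO3⁻] + 2[CO3²⁻] = (α₁ + 2α₂)·DIC
At pH 8.02: [H⁺]/K1 = 10^-2.00 = 0.010000, K2/[H⁺] = 10^-1.19 = 0.064565
α₁ = 1/(1 + 0.010000 + 0.064565) = 1/1.0746 = 0.9306; α₂ = α₁·K2/[H⁺] = 0.06009
α₁ + 2α₂ = 1.0508
DIC = CA / (α₁ + 2α₂) = 2.19 / 1.0508 = 2.08 mmol/kg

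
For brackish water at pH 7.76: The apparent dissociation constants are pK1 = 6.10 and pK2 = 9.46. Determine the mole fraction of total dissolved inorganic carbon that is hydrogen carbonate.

α₁ = 0.960

α₁ = 1 / (1 + [H⁺]/K1 + K2/[H⁺]) = 1 / (1 + 10^-1.66 + 10^-1.70)
   = 1 / (1 + 0.021878 + 0.019953) = 1/1.0418 = 0.9598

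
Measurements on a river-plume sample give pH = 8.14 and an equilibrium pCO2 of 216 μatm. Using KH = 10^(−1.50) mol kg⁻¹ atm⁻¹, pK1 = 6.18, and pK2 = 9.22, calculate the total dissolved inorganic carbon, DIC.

DIC = 0.682 mmol/kg

[CO2*] = KH · pCO2 = 10^(−1.50) × 216×10^-6 = 6.831×10^-6 mol/kg
α₀ = 1/(1 + K1/[H⁺] + K1K2/[H⁺]²) = 1/(1 + 10^+1.96 + 10^+0.88) = 0.01002
DIC = [CO2*]/α₀ = 6.831×10^-6 / 0.01002 = 0.682 mmol/kg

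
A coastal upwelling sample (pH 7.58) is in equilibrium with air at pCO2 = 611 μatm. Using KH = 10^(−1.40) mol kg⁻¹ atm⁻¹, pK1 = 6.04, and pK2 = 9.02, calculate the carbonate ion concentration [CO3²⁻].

[CO3²⁻] = 0.0306 mmol/kg

[CO2*] = KH · pCO2 = 10^(−1.40) × 611×10^-6 = 2.432×10^-5 mol/kg
α₀ = 1/(1 + K1/[H⁺] + K1K2/[H⁺]²) = 1/(1 + 10^+1.54 + 10^+0.10) = 0.02708
DIC = [CO2*]/α₀ = 2.432×10^-5 / 0.02708 = 0.8984 mmol/kg
[CO3²⁻] = α₂·DIC; α₂ = 0.03409, so [CO3²⁻] = 0.03409 × 0.8984 = 0.0306 mmol/kg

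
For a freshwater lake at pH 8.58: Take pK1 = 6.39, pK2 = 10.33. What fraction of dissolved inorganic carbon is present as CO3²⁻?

α₂ = 1 / (1 + [H⁺]/K2 + [H⁺]²/(K1K2)) = 1 / (1 + 10^+1.75 + 10^-0.44)
   = 1 / (1 + 56.234 + 0.36308) = 1/57.597 = 0.01736

α₂ = 0.0174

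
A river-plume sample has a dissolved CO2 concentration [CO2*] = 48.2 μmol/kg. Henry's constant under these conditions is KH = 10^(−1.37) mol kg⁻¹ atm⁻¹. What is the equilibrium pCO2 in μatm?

KH = 10^(−1.37) = 4.266×10^-2 mol kg⁻¹ atm⁻¹
pCO2 = [CO2*]/KH = 48.2×10^-6 / 4.266×10^-2 = 1.13×10^-3 atm = 1130 μatm

pCO2 = 1130 μatm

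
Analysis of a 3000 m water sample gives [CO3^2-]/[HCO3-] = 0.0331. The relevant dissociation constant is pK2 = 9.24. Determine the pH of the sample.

pH = 7.76

From K2 = [H⁺][CO3^2-]/[HCO3-]:  pH = pK2 + log₁₀([CO3^2-]/[HCO3-])
log₁₀(0.0331) = -1.480
pH = 9.24 + (-1.480) = 7.76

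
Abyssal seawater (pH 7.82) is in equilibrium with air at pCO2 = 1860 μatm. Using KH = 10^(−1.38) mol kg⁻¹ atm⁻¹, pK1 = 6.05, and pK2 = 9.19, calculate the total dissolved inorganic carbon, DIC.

DIC = 4.84 mmol/kg

[CO2*] = KH · pCO2 = 10^(−1.38) × 1860×10^-6 = 7.754×10^-5 mol/kg
α₀ = 1/(1 + K1/[H⁺] + K1K2/[H⁺]²) = 1/(1 + 10^+1.77 + 10^+0.40) = 0.01603
DIC = [CO2*]/α₀ = 7.754×10^-5 / 0.01603 = 4.84 mmol/kg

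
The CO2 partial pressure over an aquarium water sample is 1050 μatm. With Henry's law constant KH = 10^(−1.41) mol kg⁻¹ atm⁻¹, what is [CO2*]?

[CO2*] = 40.8 μmol/kg

KH = 10^(−1.41) = 3.890×10^-2 mol kg⁻¹ atm⁻¹
[CO2*] = KH · pCO2 = 3.890×10^-2 × 1050×10^-6 atm = 4.08×10^-5 mol/kg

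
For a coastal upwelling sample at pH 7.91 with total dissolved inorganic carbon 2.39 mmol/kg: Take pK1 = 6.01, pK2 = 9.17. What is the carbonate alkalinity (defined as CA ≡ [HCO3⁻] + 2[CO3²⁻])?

CA = 2.48 mmol/kg

CA = [HCO3⁻] + 2[CO3²⁻] = (α₁ + 2α₂)·DIC
At pH 7.91: [H⁺]/K1 = 10^-1.90 = 0.012589, K2/[H⁺] = 10^-1.26 = 0.054954
α₁ = 1/(1 + 0.012589 + 0.054954) = 1/1.0675 = 0.9367; α₂ = α₁·K2/[H⁺] = 0.05148
α₁ + 2α₂ = 1.0397
CA = 1.0397 × 2.39 = 2.48 mmol/kg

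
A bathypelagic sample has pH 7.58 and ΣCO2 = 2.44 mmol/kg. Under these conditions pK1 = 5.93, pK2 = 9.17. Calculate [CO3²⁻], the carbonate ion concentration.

α₂ = 1 / (1 + [H⁺]/K2 + [H⁺]²/(K1K2)) = 1 / (1 + 10^+1.59 + 10^-0.06)
   = 1 / (1 + 38.905 + 0.87096) = 1/40.775 = 0.02452
[CO3²⁻] = α₂ × DIC = 0.02452 × 2.44 = 0.0598 mmol/kg

[CO3²⁻] = 0.0598 mmol/kg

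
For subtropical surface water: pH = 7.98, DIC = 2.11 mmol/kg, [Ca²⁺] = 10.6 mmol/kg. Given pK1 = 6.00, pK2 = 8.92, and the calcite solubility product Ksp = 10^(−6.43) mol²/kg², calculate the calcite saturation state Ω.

α₂ = 1 / (1 + [H⁺]/K2 + [H⁺]²/(K1K2)) = 1 / (1 + 10^+0.94 + 10^-1.04)
   = 1 / (1 + 8.7096 + 0.091201) = 1/9.8008 = 0.1020
[CO3²⁻] = α₂ × DIC = 0.1020 × 2.11 = 0.2153 mmol/kg
Ksp = 10^(−6.43) = 3.715×10^-7
Ω = [Ca²⁺][CO3²⁻]/Ksp = (10.6×10^-3)(2.153×10^-4) / 3.715×10^-7 = 6.14

Ω = 6.14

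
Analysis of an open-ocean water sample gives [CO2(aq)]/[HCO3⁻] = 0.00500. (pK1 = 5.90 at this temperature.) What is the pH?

From K1 = [H⁺][HCO3⁻]/[CO2(aq)]:  pH = pK1 − log₁₀([CO2(aq)]/[HCO3⁻])
log₁₀(0.00500) = -2.301
pH = 5.90 − (-2.301) = 8.20

pH = 8.20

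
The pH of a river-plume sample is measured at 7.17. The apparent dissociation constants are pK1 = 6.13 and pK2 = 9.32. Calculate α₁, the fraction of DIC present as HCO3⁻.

α₁ = 0.911

α₁ = 1 / (1 + [H⁺]/K1 + K2/[H⁺]) = 1 / (1 + 10^-1.04 + 10^-2.15)
   = 1 / (1 + 0.091201 + 0.0070795) = 1/1.0983 = 0.9105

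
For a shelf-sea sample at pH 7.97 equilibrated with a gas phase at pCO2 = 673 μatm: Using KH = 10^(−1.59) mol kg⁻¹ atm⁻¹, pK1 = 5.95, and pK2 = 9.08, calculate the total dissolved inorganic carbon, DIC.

DIC = 1.97 mmol/kg

[CO2*] = KH · pCO2 = 10^(−1.59) × 673×10^-6 = 1.730×10^-5 mol/kg
α₀ = 1/(1 + K1/[H⁺] + K1K2/[H⁺]²) = 1/(1 + 10^+2.02 + 10^+0.91) = 0.008784
DIC = [CO2*]/α₀ = 1.730×10^-5 / 0.008784 = 1.97 mmol/kg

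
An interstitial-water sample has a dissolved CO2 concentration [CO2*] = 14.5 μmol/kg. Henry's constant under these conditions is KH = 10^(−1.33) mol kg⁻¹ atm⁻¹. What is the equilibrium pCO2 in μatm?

pCO2 = 310 μatm

KH = 10^(−1.33) = 4.677×10^-2 mol kg⁻¹ atm⁻¹
pCO2 = [CO2*]/KH = 14.5×10^-6 / 4.677×10^-2 = 3.10×10^-4 atm = 310 μatm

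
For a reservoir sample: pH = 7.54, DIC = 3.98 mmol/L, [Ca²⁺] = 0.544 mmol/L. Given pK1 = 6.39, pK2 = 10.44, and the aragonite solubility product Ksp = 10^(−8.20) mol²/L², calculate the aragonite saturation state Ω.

α₂ = 1 / (1 + [H⁺]/K2 + [H⁺]²/(K1K2)) = 1 / (1 + 10^+2.90 + 10^+1.75)
   = 1 / (1 + 794.33 + 56.234) = 1/851.56 = 0.001174
[CO3²⁻] = α₂ × DIC = 0.001174 × 3.98 = 0.004674 mmol/L = 4.674 μmol/L
Ksp = 10^(−8.20) = 6.310×10^-9
Ω = [Ca²⁺][CO3²⁻]/Ksp = (0.544×10^-3)(4.674×10^-6) / 6.310×10^-9 = 0.403

Ω = 0.403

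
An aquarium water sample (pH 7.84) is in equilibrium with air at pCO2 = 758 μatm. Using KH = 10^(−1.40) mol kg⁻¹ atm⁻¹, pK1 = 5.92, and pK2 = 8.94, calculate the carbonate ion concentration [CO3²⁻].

[CO2*] = KH · pCO2 = 10^(−1.40) × 758×10^-6 = 3.018×10^-5 mol/kg
α₀ = 1/(1 + K1/[H⁺] + K1K2/[H⁺]²) = 1/(1 + 10^+1.92 + 10^+0.82) = 0.01102
DIC = [CO2*]/α₀ = 3.018×10^-5 / 0.01102 = 2.740 mmol/kg
[CO3²⁻] = α₂·DIC; α₂ = 0.07278, so [CO3²⁻] = 0.07278 × 2.740 = 0.199 mmol/kg

[CO3²⁻] = 0.199 mmol/kg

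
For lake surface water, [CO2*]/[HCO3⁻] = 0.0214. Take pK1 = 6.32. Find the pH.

From K1 = [H⁺][HCO3⁻]/[CO2*]:  pH = pK1 − log₁₀([CO2*]/[HCO3⁻])
log₁₀(0.0214) = -1.670
pH = 6.32 − (-1.670) = 7.99

pH = 7.99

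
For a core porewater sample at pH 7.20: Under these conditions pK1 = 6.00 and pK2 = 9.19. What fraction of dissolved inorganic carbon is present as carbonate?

α₂ = 0.00953

α₂ = 1 / (1 + [H⁺]/K2 + [H⁺]²/(K1K2)) = 1 / (1 + 10^+1.99 + 10^+0.79)
   = 1 / (1 + 97.724 + 6.1660) = 1/104.89 = 0.009534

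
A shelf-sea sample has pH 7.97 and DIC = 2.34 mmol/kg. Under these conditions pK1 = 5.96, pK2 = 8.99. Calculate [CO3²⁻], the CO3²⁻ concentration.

[CO3²⁻] = 0.202 mmol/kg

α₂ = 1 / (1 + [H⁺]/K2 + [H⁺]²/(K1K2)) = 1 / (1 + 10^+1.02 + 10^-0.99)
   = 1 / (1 + 10.471 + 0.10233) = 1/11.574 = 0.08640
[CO3²⁻] = α₂ × DIC = 0.08640 × 2.34 = 0.202 mmol/kg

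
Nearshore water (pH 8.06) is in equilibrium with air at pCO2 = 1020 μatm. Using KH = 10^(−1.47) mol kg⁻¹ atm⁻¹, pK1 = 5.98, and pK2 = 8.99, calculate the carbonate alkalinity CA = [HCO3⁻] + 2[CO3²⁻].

[CO2*] = KH · pCO2 = 10^(−1.47) × 1020×10^-6 = 3.456×10^-5 mol/kg
α₀ = 1/(1 + K1/[H⁺] + K1K2/[H⁺]²) = 1/(1 + 10^+2.08 + 10^+1.15) = 0.007388
DIC = [CO2*]/α₀ = 3.456×10^-5 / 0.007388 = 4.678 mmol/kg
CA = (α₁ + 2α₂)·DIC = (0.8883 + 2×0.1044) × 4.678 = 5.13 mmol/kg

CA = 5.13 mmol/kg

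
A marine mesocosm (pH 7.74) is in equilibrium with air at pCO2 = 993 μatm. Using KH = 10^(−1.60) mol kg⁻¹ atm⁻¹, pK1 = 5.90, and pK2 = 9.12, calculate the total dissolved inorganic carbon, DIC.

DIC = 1.82 mmol/kg

[CO2*] = KH · pCO2 = 10^(−1.60) × 993×10^-6 = 2.494×10^-5 mol/kg
α₀ = 1/(1 + K1/[H⁺] + K1K2/[H⁺]²) = 1/(1 + 10^+1.84 + 10^+0.46) = 0.01369
DIC = [CO2*]/α₀ = 2.494×10^-5 / 0.01369 = 1.82 mmol/kg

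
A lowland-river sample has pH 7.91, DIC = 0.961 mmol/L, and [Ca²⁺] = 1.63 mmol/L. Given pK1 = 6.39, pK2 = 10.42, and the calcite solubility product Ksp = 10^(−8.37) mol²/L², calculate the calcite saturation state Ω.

Ω = 1.10

α₂ = 1 / (1 + [H⁺]/K2 + [H⁺]²/(K1K2)) = 1 / (1 + 10^+2.51 + 10^+0.99)
   = 1 / (1 + 323.59 + 9.7724) = 1/334.37 = 0.002991
[CO3²⁻] = α₂ × DIC = 0.002991 × 0.961 = 0.002874 mmol/L = 2.874 μmol/L
Ksp = 10^(−8.37) = 4.266×10^-9
Ω = [Ca²⁺][CO3²⁻]/Ksp = (1.63×10^-3)(2.874×10^-6) / 4.266×10^-9 = 1.10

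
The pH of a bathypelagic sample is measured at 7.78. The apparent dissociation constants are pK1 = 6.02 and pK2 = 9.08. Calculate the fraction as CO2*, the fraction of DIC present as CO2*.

α₀ = 1 / (1 + K1/[H⁺] + K1K2/[H⁺]²) = 1 / (1 + 10^+1.76 + 10^+0.46)
   = 1 / (1 + 57.544 + 2.8840) = 1/61.428 = 0.01628

α₀ = 0.0163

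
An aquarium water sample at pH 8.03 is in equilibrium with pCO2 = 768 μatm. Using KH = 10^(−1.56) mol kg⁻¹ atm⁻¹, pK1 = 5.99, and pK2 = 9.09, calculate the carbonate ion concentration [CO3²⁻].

[CO2*] = KH · pCO2 = 10^(−1.56) × 768×10^-6 = 2.115×10^-5 mol/kg
α₀ = 1/(1 + K1/[H⁺] + K1K2/[H⁺]²) = 1/(1 + 10^+2.04 + 10^+0.98) = 0.008320
DIC = [CO2*]/α₀ = 2.115×10^-5 / 0.008320 = 2.542 mmol/kg
[CO3²⁻] = α₂·DIC; α₂ = 0.07945, so [CO3²⁻] = 0.07945 × 2.542 = 0.202 mmol/kg

[CO3²⁻] = 0.202 mmol/kg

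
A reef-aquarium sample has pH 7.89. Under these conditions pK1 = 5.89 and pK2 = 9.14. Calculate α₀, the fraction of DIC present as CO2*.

α₀ = 1 / (1 + K1/[H⁺] + K1K2/[H⁺]²) = 1 / (1 + 10^+2.00 + 10^+0.75)
   = 1 / (1 + 100.00 + 5.6234) = 1/106.62 = 0.009379

α₀ = 0.00938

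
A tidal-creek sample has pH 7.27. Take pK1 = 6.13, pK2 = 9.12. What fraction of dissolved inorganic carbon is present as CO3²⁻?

α₂ = 0.0130

α₂ = 1 / (1 + [H⁺]/K2 + [H⁺]²/(K1K2)) = 1 / (1 + 10^+1.85 + 10^+0.71)
   = 1 / (1 + 70.795 + 5.1286) = 1/76.923 = 0.01300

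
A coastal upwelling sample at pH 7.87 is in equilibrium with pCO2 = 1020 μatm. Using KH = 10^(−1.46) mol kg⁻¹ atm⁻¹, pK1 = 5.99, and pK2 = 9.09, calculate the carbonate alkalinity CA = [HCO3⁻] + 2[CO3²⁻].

[CO2*] = KH · pCO2 = 10^(−1.46) × 1020×10^-6 = 3.537×10^-5 mol/kg
α₀ = 1/(1 + K1/[H⁺] + K1K2/[H⁺]²) = 1/(1 + 10^+1.88 + 10^+0.66) = 0.01228
DIC = [CO2*]/α₀ = 3.537×10^-5 / 0.01228 = 2.880 mmol/kg
CA = (α₁ + 2α₂)·DIC = (0.9316 + 2×0.05613) × 2.880 = 3.01 mmol/kg

CA = 3.01 mmol/kg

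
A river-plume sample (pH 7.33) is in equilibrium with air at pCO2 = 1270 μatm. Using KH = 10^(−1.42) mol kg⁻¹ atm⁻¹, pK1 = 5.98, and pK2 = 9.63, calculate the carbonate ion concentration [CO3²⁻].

[CO2*] = KH · pCO2 = 10^(−1.42) × 1270×10^-6 = 4.828×10^-5 mol/kg
α₀ = 1/(1 + K1/[H⁺] + K1K2/[H⁺]²) = 1/(1 + 10^+1.35 + 10^-0.95) = 0.04255
DIC = [CO2*]/α₀ = 4.828×10^-5 / 0.04255 = 1.135 mmol/kg
[CO3²⁻] = α₂·DIC; α₂ = 0.004775, so [CO3²⁻] = 0.004775 × 1.135 = 0.00542 mmol/kg = 5.42 μmol/kg

[CO3²⁻] = 5.42 μmol/kg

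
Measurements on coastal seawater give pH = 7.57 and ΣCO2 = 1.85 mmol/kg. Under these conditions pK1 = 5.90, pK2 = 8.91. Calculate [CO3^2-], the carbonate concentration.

[CO3²⁻] = 0.0792 mmol/kg

α₂ = 1 / (1 + [H⁺]/K2 + [H⁺]²/(K1K2)) = 1 / (1 + 10^+1.34 + 10^-0.33)
   = 1 / (1 + 21.878 + 0.46774) = 1/23.345 = 0.04284
[CO3²⁻] = α₂ × DIC = 0.04284 × 1.85 = 0.0792 mmol/kg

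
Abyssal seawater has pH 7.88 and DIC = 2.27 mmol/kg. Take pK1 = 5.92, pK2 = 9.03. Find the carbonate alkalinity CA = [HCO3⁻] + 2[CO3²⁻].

CA = 2.40 mmol/kg

CA = [HCO3⁻] + 2[CO3²⁻] = (α₁ + 2α₂)·DIC
At pH 7.88: [H⁺]/K1 = 10^-1.96 = 0.010965, K2/[H⁺] = 10^-1.15 = 0.070795
α₁ = 1/(1 + 0.010965 + 0.070795) = 1/1.0818 = 0.9244; α₂ = α₁·K2/[H⁺] = 0.06544
α₁ + 2α₂ = 1.0553
CA = 1.0553 × 2.27 = 2.40 mmol/kg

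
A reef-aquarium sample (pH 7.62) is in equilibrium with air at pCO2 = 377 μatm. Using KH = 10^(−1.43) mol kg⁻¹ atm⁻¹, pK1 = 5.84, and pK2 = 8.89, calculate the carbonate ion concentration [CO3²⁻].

[CO2*] = KH · pCO2 = 10^(−1.43) × 377×10^-6 = 1.401×10^-5 mol/kg
α₀ = 1/(1 + K1/[H⁺] + K1K2/[H⁺]²) = 1/(1 + 10^+1.78 + 10^+0.51) = 0.01551
DIC = [CO2*]/α₀ = 1.401×10^-5 / 0.01551 = 0.9033 mmol/kg
[CO3²⁻] = α₂·DIC; α₂ = 0.05018, so [CO3²⁻] = 0.05018 × 0.9033 = 0.0453 mmol/kg

[CO3²⁻] = 0.0453 mmol/kg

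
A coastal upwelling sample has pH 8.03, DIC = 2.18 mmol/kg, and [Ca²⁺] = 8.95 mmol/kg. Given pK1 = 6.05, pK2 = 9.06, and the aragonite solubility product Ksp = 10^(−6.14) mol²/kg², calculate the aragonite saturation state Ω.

α₂ = 1 / (1 + [H⁺]/K2 + [H⁺]²/(K1K2)) = 1 / (1 + 10^+1.03 + 10^-0.95)
   = 1 / (1 + 10.715 + 0.11220) = 1/11.827 = 0.08455
[CO3²⁻] = α₂ × DIC = 0.08455 × 2.18 = 0.1843 mmol/kg
Ksp = 10^(−6.14) = 7.244×10^-7
Ω = [Ca²⁺][CO3²⁻]/Ksp = (8.95×10^-3)(1.843×10^-4) / 7.244×10^-7 = 2.28

Ω = 2.28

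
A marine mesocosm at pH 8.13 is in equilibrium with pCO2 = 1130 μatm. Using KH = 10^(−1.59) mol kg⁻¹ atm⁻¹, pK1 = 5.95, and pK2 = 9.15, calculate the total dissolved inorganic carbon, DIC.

[CO2*] = KH · pCO2 = 10^(−1.59) × 1130×10^-6 = 2.905×10^-5 mol/kg
α₀ = 1/(1 + K1/[H⁺] + K1K2/[H⁺]²) = 1/(1 + 10^+2.18 + 10^+1.16) = 0.005995
DIC = [CO2*]/α₀ = 2.905×10^-5 / 0.005995 = 4.85 mmol/kg

DIC = 4.85 mmol/kg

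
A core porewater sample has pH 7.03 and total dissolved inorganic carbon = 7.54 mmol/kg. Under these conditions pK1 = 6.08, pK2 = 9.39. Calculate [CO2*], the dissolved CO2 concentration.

α₀ = 1 / (1 + K1/[H⁺] + K1K2/[H⁺]²) = 1 / (1 + 10^+0.95 + 10^-1.41)
   = 1 / (1 + 8.9125 + 0.038905) = 1/9.9514 = 0.1005
[CO2*] = α₀ × DIC = 0.1005 × 7.54 = 0.758 mmol/kg

[CO2*] = 0.758 mmol/kg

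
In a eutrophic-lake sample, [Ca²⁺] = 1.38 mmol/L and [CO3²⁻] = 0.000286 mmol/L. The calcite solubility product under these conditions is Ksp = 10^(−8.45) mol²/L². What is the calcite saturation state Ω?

Ω = 0.111

Ksp = 10^(−8.45) = 3.548×10^-9
Ω = [Ca²⁺][CO3²⁻]/Ksp = (1.38×10^-3)(0.000286×10^-3) / 3.548×10^-9 = 0.111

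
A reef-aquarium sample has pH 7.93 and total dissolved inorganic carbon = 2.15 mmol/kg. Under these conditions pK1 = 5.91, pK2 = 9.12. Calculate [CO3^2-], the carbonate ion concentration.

α₂ = 1 / (1 + [H⁺]/K2 + [H⁺]²/(K1K2)) = 1 / (1 + 10^+1.19 + 10^-0.83)
   = 1 / (1 + 15.488 + 0.14791) = 1/16.636 = 0.06011
[CO3²⁻] = α₂ × DIC = 0.06011 × 2.15 = 0.129 mmol/kg

[CO3²⁻] = 0.129 mmol/kg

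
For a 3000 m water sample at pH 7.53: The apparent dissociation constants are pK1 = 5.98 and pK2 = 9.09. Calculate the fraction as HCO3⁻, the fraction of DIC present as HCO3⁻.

α₁ = 0.947

α₁ = 1 / (1 + [H⁺]/K1 + K2/[H⁺]) = 1 / (1 + 10^-1.55 + 10^-1.56)
   = 1 / (1 + 0.028184 + 0.027542) = 1/1.0557 = 0.9472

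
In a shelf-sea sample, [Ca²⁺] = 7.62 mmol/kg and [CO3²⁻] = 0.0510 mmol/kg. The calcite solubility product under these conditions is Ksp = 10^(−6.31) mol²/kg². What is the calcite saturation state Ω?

Ksp = 10^(−6.31) = 4.898×10^-7
Ω = [Ca²⁺][CO3²⁻]/Ksp = (7.62×10^-3)(0.0510×10^-3) / 4.898×10^-7 = 0.793

Ω = 0.793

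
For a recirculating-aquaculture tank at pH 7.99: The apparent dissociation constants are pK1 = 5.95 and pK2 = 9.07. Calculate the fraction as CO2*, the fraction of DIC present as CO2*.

α₀ = 0.00835

α₀ = 1 / (1 + K1/[H⁺] + K1K2/[H⁺]²) = 1 / (1 + 10^+2.04 + 10^+0.96)
   = 1 / (1 + 109.65 + 9.1201) = 1/119.77 = 0.008349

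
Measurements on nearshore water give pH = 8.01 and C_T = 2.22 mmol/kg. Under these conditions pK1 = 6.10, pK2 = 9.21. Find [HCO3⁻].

[HCO3⁻] = 2.06 mmol/kg

α₁ = 1 / (1 + [H⁺]/K1 + K2/[H⁺]) = 1 / (1 + 10^-1.91 + 10^-1.20)
   = 1 / (1 + 0.012303 + 0.063096) = 1/1.0754 = 0.9299
[HCO3⁻] = α₁ × DIC = 0.9299 × 2.22 = 2.06 mmol/kg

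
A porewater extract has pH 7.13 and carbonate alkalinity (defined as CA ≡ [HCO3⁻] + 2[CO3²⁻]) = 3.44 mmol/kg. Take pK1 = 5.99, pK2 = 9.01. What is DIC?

DIC = 3.64 mmol/kg

CA = [HCO3⁻] + 2[CO3²⁻] = (α₁ + 2α₂)·DIC
At pH 7.13: [H⁺]/K1 = 10^-1.14 = 0.072444, K2/[H⁺] = 10^-1.88 = 0.013183
α₁ = 1/(1 + 0.072444 + 0.013183) = 1/1.0856 = 0.9211; α₂ = α₁·K2/[H⁺] = 0.01214
α₁ + 2α₂ = 0.9454
DIC = CA / (α₁ + 2α₂) = 3.44 / 0.9454 = 3.64 mmol/kg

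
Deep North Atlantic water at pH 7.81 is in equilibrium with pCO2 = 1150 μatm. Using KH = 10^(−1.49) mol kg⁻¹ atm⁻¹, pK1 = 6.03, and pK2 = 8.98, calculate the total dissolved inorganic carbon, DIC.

DIC = 2.43 mmol/kg

[CO2*] = KH · pCO2 = 10^(−1.49) × 1150×10^-6 = 3.721×10^-5 mol/kg
α₀ = 1/(1 + K1/[H⁺] + K1K2/[H⁺]²) = 1/(1 + 10^+1.78 + 10^+0.61) = 0.01531
DIC = [CO2*]/α₀ = 3.721×10^-5 / 0.01531 = 2.43 mmol/kg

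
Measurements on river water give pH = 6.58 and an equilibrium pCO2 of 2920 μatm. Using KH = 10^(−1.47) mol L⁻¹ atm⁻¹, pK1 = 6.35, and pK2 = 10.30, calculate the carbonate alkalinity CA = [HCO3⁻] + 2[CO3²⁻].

[CO2*] = KH · pCO2 = 10^(−1.47) × 2920×10^-6 = 9.894×10^-5 mol/L
α₀ = 1/(1 + K1/[H⁺] + K1K2/[H⁺]²) = 1/(1 + 10^+0.23 + 10^-3.49) = 0.3706
DIC = [CO2*]/α₀ = 9.894×10^-5 / 0.3706 = 0.2670 mmol/L
CA = (α₁ + 2α₂)·DIC = (0.6293 + 2×0.0001199) × 0.2670 = 0.168 mmol/L

CA = 0.168 mmol/L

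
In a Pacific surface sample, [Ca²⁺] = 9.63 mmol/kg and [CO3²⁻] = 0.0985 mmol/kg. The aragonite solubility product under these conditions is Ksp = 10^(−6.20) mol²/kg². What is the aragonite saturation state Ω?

Ksp = 10^(−6.20) = 6.310×10^-7
Ω = [Ca²⁺][CO3²⁻]/Ksp = (9.63×10^-3)(0.0985×10^-3) / 6.310×10^-7 = 1.50

Ω = 1.50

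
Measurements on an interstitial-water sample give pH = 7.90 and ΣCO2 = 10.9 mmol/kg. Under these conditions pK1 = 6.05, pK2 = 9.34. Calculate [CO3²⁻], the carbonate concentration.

[CO3²⁻] = 0.377 mmol/kg

α₂ = 1 / (1 + [H⁺]/K2 + [H⁺]²/(K1K2)) = 1 / (1 + 10^+1.44 + 10^-0.41)
   = 1 / (1 + 27.542 + 0.38905) = 1/28.931 = 0.03456
[CO3²⁻] = α₂ × DIC = 0.03456 × 10.9 = 0.377 mmol/kg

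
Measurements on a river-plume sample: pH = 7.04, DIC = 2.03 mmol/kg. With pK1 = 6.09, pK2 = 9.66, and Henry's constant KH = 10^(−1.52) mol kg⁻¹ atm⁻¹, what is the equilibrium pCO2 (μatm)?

α₀ = 1 / (1 + K1/[H⁺] + K1K2/[H⁺]²) = 1 / (1 + 10^+0.95 + 10^-1.67)
   = 1 / (1 + 8.9125 + 0.021380) = 1/9.9339 = 0.1007
[CO2*] = α₀ × DIC = 0.1007 × 2.03 = 0.2044 mmol/kg
pCO2 = [CO2*]/KH = 2.044×10^-4 / 3.020×10^-2 = 6770 μatm

pCO2 = 6770 μatm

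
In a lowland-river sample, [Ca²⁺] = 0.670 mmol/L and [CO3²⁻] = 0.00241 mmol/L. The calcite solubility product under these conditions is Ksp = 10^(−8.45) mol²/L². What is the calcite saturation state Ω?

Ksp = 10^(−8.45) = 3.548×10^-9
Ω = [Ca²⁺][CO3²⁻]/Ksp = (0.670×10^-3)(0.00241×10^-3) / 3.548×10^-9 = 0.455

Ω = 0.455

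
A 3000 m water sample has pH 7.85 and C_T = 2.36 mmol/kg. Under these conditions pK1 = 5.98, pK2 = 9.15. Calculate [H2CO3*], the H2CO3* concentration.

α₀ = 1 / (1 + K1/[H⁺] + K1K2/[H⁺]²) = 1 / (1 + 10^+1.87 + 10^+0.57)
   = 1 / (1 + 74.131 + 3.7154) = 1/78.846 = 0.01268
[CO2*] = α₀ × DIC = 0.01268 × 2.36 = 0.0299 mmol/kg

[CO2*] = 0.0299 mmol/kg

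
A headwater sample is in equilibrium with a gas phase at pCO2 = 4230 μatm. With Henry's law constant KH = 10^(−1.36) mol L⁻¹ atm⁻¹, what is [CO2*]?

KH = 10^(−1.36) = 4.365×10^-2 mol L⁻¹ atm⁻¹
[CO2*] = KH · pCO2 = 4.365×10^-2 × 4230×10^-6 atm = 1.85×10^-4 mol/L

[CO2*] = 185 μmol/L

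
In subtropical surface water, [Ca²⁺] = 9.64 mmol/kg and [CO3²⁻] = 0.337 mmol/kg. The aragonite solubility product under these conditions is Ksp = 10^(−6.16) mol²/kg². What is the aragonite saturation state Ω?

Ω = 4.70

Ksp = 10^(−6.16) = 6.918×10^-7
Ω = [Ca²⁺][CO3²⁻]/Ksp = (9.64×10^-3)(0.337×10^-3) / 6.918×10^-7 = 4.70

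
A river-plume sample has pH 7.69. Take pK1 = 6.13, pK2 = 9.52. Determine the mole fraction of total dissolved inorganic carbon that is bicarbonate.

α₁ = 1 / (1 + [H⁺]/K1 + K2/[H⁺]) = 1 / (1 + 10^-1.56 + 10^-1.83)
   = 1 / (1 + 0.027542 + 0.014791) = 1/1.0423 = 0.9594

α₁ = 0.959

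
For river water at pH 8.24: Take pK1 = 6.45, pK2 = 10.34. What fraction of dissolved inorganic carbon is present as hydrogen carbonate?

α₁ = 0.976

α₁ = 1 / (1 + [H⁺]/K1 + K2/[H⁺]) = 1 / (1 + 10^-1.79 + 10^-2.10)
   = 1 / (1 + 0.016218 + 0.0079433) = 1/1.0242 = 0.9764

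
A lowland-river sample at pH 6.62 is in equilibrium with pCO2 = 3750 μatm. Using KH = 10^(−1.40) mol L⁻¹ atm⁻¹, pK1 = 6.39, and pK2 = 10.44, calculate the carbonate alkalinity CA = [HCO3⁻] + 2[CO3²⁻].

CA = 0.254 mmol/L

[CO2*] = KH · pCO2 = 10^(−1.40) × 3750×10^-6 = 1.493×10^-4 mol/L
α₀ = 1/(1 + K1/[H⁺] + K1K2/[H⁺]²) = 1/(1 + 10^+0.23 + 10^-3.59) = 0.3706
DIC = [CO2*]/α₀ = 1.493×10^-4 / 0.3706 = 0.4029 mmol/L
CA = (α₁ + 2α₂)·DIC = (0.6293 + 2×9.525×10^-5) × 0.4029 = 0.254 mmol/L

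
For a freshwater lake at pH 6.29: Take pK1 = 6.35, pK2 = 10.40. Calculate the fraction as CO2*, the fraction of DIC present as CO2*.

α₀ = 1 / (1 + K1/[H⁺] + K1K2/[H⁺]²) = 1 / (1 + 10^-0.06 + 10^-4.17)
   = 1 / (1 + 0.87096 + 6.7608×10^-5) = 1/1.8710 = 0.5345

α₀ = 0.534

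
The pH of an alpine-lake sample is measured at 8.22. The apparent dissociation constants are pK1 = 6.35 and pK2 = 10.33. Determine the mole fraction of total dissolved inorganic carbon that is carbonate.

α₂ = 0.00760

α₂ = 1 / (1 + [H⁺]/K2 + [H⁺]²/(K1K2)) = 1 / (1 + 10^+2.11 + 10^+0.24)
   = 1 / (1 + 128.82 + 1.7378) = 1/131.56 = 0.007601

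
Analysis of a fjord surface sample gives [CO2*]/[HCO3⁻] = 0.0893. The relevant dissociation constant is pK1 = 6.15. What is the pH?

pH = 7.20

From K1 = [H⁺][HCO3⁻]/[CO2*]:  pH = pK1 − log₁₀([CO2*]/[HCO3⁻])
log₁₀(0.0893) = -1.049
pH = 6.15 − (-1.049) = 7.20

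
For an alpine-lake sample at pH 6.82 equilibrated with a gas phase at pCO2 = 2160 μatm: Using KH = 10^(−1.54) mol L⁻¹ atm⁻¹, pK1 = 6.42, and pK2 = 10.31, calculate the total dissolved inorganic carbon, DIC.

DIC = 0.219 mmol/L

[CO2*] = KH · pCO2 = 10^(−1.54) × 2160×10^-6 = 6.230×10^-5 mol/L
α₀ = 1/(1 + K1/[H⁺] + K1K2/[H⁺]²) = 1/(1 + 10^+0.40 + 10^-3.09) = 0.2847
DIC = [CO2*]/α₀ = 6.230×10^-5 / 0.2847 = 0.219 mmol/L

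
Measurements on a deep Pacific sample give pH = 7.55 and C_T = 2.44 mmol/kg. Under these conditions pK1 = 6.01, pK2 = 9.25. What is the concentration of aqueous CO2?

α₀ = 1 / (1 + K1/[H⁺] + K1K2/[H⁺]²) = 1 / (1 + 10^+1.54 + 10^-0.16)
   = 1 / (1 + 34.674 + 0.69183) = 1/36.366 = 0.02750
[CO2*] = α₀ × DIC = 0.02750 × 2.44 = 0.0671 mmol/kg

[CO2*] = 0.0671 mmol/kg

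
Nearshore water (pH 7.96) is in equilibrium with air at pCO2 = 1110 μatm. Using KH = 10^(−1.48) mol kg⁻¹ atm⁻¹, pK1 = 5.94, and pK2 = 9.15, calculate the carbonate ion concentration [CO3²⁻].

[CO3²⁻] = 0.248 mmol/kg

[CO2*] = KH · pCO2 = 10^(−1.48) × 1110×10^-6 = 3.676×10^-5 mol/kg
α₀ = 1/(1 + K1/[H⁺] + K1K2/[H⁺]²) = 1/(1 + 10^+2.02 + 10^+0.83) = 0.008891
DIC = [CO2*]/α₀ = 3.676×10^-5 / 0.008891 = 4.134 mmol/kg
[CO3²⁻] = α₂·DIC; α₂ = 0.06011, so [CO3²⁻] = 0.06011 × 4.134 = 0.248 mmol/kg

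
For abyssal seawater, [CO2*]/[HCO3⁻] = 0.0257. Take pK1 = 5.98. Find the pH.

pH = 7.57

From K1 = [H⁺][HCO3⁻]/[CO2*]:  pH = pK1 − log₁₀([CO2*]/[HCO3⁻])
log₁₀(0.0257) = -1.590
pH = 5.98 − (-1.590) = 7.57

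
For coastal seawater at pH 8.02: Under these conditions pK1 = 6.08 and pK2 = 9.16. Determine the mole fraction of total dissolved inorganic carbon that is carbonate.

α₂ = 0.0668

α₂ = 1 / (1 + [H⁺]/K2 + [H⁺]²/(K1K2)) = 1 / (1 + 10^+1.14 + 10^-0.80)
   = 1 / (1 + 13.804 + 0.15849) = 1/14.962 = 0.06683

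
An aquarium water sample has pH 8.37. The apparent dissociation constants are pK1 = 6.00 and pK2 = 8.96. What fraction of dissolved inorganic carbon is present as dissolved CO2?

α₀ = 0.00338

α₀ = 1 / (1 + K1/[H⁺] + K1K2/[H⁺]²) = 1 / (1 + 10^+2.37 + 10^+1.78)
   = 1 / (1 + 234.42 + 60.256) = 1/295.68 = 0.003382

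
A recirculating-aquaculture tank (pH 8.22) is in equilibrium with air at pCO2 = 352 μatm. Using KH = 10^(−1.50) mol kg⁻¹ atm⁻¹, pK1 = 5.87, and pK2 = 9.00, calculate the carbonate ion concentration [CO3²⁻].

[CO3²⁻] = 0.414 mmol/kg

[CO2*] = KH · pCO2 = 10^(−1.50) × 352×10^-6 = 1.113×10^-5 mol/kg
α₀ = 1/(1 + K1/[H⁺] + K1K2/[H⁺]²) = 1/(1 + 10^+2.35 + 10^+1.57) = 0.003816
DIC = [CO2*]/α₀ = 1.113×10^-5 / 0.003816 = 2.917 mmol/kg
[CO3²⁻] = α₂·DIC; α₂ = 0.1418, so [CO3²⁻] = 0.1418 × 2.917 = 0.414 mmol/kg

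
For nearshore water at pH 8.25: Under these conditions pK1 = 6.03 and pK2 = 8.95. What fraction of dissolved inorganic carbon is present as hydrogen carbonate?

α₁ = 1 / (1 + [H⁺]/K1 + K2/[H⁺]) = 1 / (1 + 10^-2.22 + 10^-0.70)
   = 1 / (1 + 0.0060256 + 0.19953) = 1/1.2056 = 0.8295

α₁ = 0.829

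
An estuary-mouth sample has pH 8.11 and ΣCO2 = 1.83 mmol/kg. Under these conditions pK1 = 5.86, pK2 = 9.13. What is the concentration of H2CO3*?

[CO2*] = 9.35 μmol/kg

α₀ = 1 / (1 + K1/[H⁺] + K1K2/[H⁺]²) = 1 / (1 + 10^+2.25 + 10^+1.23)
   = 1 / (1 + 177.83 + 16.982) = 1/195.81 = 0.005107
[CO2*] = α₀ × DIC = 0.005107 × 1.83 = 0.00935 mmol/kg = 9.35 μmol/kg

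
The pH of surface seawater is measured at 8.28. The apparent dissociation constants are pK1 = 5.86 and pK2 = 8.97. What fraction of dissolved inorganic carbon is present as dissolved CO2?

α₀ = 1 / (1 + K1/[H⁺] + K1K2/[H⁺]²) = 1 / (1 + 10^+2.42 + 10^+1.73)
   = 1 / (1 + 263.03 + 53.703) = 1/317.73 = 0.003147

α₀ = 0.00315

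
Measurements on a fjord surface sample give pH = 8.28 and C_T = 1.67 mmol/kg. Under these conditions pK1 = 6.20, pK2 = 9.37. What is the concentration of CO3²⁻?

[CO3²⁻] = 0.125 mmol/kg

α₂ = 1 / (1 + [H⁺]/K2 + [H⁺]²/(K1K2)) = 1 / (1 + 10^+1.09 + 10^-0.99)
   = 1 / (1 + 12.303 + 0.10233) = 1/13.405 = 0.07460
[CO3²⁻] = α₂ × DIC = 0.07460 × 1.67 = 0.125 mmol/kg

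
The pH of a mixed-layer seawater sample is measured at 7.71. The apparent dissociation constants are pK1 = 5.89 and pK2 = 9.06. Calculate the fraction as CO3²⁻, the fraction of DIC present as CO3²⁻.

α₂ = 1 / (1 + [H⁺]/K2 + [H⁺]²/(K1K2)) = 1 / (1 + 10^+1.35 + 10^-0.47)
   = 1 / (1 + 22.387 + 0.33884) = 1/23.726 = 0.04215

α₂ = 0.0421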